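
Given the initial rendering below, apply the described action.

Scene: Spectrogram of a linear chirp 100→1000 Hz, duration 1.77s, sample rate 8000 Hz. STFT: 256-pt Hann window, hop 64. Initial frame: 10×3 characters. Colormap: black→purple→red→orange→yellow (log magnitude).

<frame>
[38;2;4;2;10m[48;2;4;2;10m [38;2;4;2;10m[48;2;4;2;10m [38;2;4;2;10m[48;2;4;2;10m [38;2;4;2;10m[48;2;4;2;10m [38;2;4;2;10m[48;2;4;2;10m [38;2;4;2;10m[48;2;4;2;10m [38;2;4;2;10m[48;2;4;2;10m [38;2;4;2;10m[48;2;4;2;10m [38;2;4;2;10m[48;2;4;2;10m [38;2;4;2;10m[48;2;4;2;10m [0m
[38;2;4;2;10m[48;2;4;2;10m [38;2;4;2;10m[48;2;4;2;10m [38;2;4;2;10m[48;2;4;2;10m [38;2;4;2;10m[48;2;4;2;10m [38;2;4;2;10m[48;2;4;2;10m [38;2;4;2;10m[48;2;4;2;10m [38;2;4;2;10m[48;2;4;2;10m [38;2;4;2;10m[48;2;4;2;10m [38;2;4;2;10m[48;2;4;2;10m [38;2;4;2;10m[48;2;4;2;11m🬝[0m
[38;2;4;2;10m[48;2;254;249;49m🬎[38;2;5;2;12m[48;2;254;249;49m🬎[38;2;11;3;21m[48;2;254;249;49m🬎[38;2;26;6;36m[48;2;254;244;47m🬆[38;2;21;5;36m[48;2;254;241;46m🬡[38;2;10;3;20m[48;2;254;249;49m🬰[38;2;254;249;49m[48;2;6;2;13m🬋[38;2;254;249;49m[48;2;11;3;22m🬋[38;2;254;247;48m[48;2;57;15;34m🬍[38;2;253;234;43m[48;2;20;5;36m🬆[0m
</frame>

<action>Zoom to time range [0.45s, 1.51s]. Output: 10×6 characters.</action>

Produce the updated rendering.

<frame>
[38;2;4;2;10m[48;2;4;2;10m [38;2;4;2;10m[48;2;4;2;10m [38;2;4;2;10m[48;2;4;2;10m [38;2;4;2;10m[48;2;4;2;10m [38;2;4;2;10m[48;2;4;2;10m [38;2;4;2;10m[48;2;4;2;10m [38;2;4;2;10m[48;2;4;2;10m [38;2;4;2;10m[48;2;4;2;10m [38;2;4;2;10m[48;2;4;2;10m [38;2;4;2;10m[48;2;4;2;10m [0m
[38;2;4;2;10m[48;2;4;2;10m [38;2;4;2;10m[48;2;4;2;10m [38;2;4;2;10m[48;2;4;2;10m [38;2;4;2;10m[48;2;4;2;10m [38;2;4;2;10m[48;2;4;2;10m [38;2;4;2;10m[48;2;4;2;10m [38;2;4;2;10m[48;2;4;2;10m [38;2;4;2;10m[48;2;4;2;10m [38;2;4;2;10m[48;2;4;2;10m [38;2;4;2;10m[48;2;4;2;10m [0m
[38;2;4;2;10m[48;2;4;2;10m [38;2;4;2;10m[48;2;4;2;10m [38;2;4;2;10m[48;2;4;2;10m [38;2;4;2;10m[48;2;4;2;10m [38;2;4;2;10m[48;2;4;2;10m [38;2;4;2;10m[48;2;4;2;10m [38;2;4;2;10m[48;2;4;2;10m [38;2;4;2;10m[48;2;4;2;10m [38;2;4;2;10m[48;2;4;2;10m [38;2;4;2;10m[48;2;4;2;10m [0m
[38;2;4;2;10m[48;2;4;2;10m [38;2;4;2;10m[48;2;4;2;10m [38;2;4;2;10m[48;2;4;2;10m [38;2;4;2;10m[48;2;4;2;10m [38;2;4;2;10m[48;2;4;2;10m [38;2;4;2;10m[48;2;4;2;10m [38;2;4;2;10m[48;2;4;2;10m [38;2;4;2;10m[48;2;4;2;10m [38;2;4;2;10m[48;2;4;2;10m [38;2;4;2;10m[48;2;4;2;10m [0m
[38;2;4;2;10m[48;2;4;2;11m🬎[38;2;4;2;10m[48;2;5;2;11m🬎[38;2;4;2;10m[48;2;6;2;14m🬎[38;2;4;2;10m[48;2;10;3;20m🬎[38;2;6;2;13m[48;2;24;6;44m🬝[38;2;14;4;26m[48;2;225;103;43m🬝[38;2;5;2;11m[48;2;254;240;45m🬎[38;2;6;2;13m[48;2;254;249;49m🬎[38;2;11;3;23m[48;2;254;249;49m🬎[38;2;58;15;45m[48;2;254;249;49m🬎[0m
[38;2;254;249;49m[48;2;20;4;37m🬋[38;2;253;224;39m[48;2;33;8;40m🬍[38;2;253;235;43m[48;2;5;2;12m🬎[38;2;254;249;49m[48;2;55;14;47m🬂[38;2;254;249;49m[48;2;11;3;23m🬂[38;2;254;249;49m[48;2;6;2;13m🬂[38;2;253;239;45m[48;2;5;2;11m🬂[38;2;236;124;29m[48;2;14;4;26m🬀[38;2;24;6;43m[48;2;6;2;13m🬀[38;2;9;3;19m[48;2;4;2;10m🬂[0m
</frame>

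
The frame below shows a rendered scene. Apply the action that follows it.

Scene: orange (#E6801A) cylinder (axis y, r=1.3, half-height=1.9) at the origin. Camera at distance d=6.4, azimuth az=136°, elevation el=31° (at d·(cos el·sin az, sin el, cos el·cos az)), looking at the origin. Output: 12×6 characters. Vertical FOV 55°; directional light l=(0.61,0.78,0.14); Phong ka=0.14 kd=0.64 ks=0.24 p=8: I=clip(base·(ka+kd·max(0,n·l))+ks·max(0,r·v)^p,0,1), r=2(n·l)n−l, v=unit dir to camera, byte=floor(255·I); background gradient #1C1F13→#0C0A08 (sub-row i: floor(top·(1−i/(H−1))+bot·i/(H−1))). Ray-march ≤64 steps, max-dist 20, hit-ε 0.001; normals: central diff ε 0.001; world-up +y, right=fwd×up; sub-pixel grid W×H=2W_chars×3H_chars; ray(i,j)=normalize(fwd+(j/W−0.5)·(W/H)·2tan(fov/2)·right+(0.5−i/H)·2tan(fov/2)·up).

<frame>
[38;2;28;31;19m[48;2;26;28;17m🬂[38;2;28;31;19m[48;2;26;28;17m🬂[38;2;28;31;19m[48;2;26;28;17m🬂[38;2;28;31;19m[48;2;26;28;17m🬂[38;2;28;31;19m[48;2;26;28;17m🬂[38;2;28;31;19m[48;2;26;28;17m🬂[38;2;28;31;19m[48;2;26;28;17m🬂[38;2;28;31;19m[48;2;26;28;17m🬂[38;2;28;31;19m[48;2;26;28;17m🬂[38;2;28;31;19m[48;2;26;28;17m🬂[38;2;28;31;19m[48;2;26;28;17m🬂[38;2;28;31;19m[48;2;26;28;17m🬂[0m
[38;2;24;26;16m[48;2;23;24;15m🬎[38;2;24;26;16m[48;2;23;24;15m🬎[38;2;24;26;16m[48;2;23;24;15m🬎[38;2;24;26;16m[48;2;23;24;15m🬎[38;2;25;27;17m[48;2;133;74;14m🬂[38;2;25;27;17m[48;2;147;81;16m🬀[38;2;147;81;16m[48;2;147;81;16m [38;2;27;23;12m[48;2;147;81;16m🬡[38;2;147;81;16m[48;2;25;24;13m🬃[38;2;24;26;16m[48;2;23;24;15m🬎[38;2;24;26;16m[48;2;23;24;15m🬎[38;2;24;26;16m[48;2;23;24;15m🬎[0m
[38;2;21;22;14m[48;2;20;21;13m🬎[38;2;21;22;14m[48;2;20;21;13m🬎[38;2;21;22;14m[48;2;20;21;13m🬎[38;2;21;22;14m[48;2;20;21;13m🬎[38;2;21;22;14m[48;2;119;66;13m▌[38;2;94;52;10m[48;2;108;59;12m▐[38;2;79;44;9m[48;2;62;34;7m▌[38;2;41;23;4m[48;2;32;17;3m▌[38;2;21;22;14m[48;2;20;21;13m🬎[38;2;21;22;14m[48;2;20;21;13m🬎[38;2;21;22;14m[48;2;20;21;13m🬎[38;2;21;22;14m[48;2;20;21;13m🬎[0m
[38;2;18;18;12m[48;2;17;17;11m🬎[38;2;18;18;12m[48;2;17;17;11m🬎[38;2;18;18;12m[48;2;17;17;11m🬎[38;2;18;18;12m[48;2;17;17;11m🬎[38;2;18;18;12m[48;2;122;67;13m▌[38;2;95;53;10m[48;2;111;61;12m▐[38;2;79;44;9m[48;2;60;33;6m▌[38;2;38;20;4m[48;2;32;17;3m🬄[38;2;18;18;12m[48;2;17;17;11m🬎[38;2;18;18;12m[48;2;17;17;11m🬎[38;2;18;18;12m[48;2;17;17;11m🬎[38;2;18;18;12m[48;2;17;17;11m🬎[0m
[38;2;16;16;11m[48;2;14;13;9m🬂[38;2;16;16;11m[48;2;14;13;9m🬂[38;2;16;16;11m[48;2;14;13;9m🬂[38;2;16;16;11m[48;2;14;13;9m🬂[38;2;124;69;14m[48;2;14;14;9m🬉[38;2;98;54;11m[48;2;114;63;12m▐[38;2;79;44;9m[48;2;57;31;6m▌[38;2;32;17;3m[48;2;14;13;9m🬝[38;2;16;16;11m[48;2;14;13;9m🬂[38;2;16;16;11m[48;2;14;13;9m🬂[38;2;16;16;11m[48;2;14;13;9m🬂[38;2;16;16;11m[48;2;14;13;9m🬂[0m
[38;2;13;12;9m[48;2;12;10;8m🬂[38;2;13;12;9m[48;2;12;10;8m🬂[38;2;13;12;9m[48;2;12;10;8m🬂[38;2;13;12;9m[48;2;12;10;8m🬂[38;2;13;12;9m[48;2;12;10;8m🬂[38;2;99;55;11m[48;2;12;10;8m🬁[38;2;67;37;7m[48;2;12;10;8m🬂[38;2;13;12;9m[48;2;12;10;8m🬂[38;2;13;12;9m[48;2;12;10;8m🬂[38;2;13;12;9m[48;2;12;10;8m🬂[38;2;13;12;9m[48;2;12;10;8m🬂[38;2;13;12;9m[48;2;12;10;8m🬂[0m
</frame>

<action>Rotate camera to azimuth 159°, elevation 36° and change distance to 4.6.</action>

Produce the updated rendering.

<frame>
[38;2;28;31;19m[48;2;26;28;17m🬂[38;2;28;31;19m[48;2;26;28;17m🬂[38;2;28;31;19m[48;2;26;28;17m🬂[38;2;27;30;18m[48;2;147;81;16m🬆[38;2;28;31;19m[48;2;147;81;16m🬂[38;2;28;31;19m[48;2;147;81;16m🬂[38;2;28;31;19m[48;2;147;81;16m🬂[38;2;28;31;19m[48;2;147;81;16m🬂[38;2;28;31;19m[48;2;147;81;16m🬂[38;2;147;81;16m[48;2;27;29;18m🬏[38;2;28;31;19m[48;2;26;28;17m🬂[38;2;28;31;19m[48;2;26;28;17m🬂[0m
[38;2;24;26;16m[48;2;23;24;15m🬎[38;2;24;26;16m[48;2;23;24;15m🬎[38;2;24;26;16m[48;2;23;24;15m🬎[38;2;98;54;10m[48;2;113;62;12m▐[38;2;147;81;16m[48;2;81;44;8m🬂[38;2;147;81;16m[48;2;60;33;6m🬂[38;2;147;81;16m[48;2;39;22;4m🬂[38;2;147;81;16m[48;2;32;17;3m🬂[38;2;147;81;16m[48;2;32;17;3m🬀[38;2;32;17;3m[48;2;24;25;16m▌[38;2;24;26;16m[48;2;23;24;15m🬎[38;2;24;26;16m[48;2;23;24;15m🬎[0m
[38;2;21;22;14m[48;2;20;21;13m🬎[38;2;21;22;14m[48;2;20;21;13m🬎[38;2;21;22;14m[48;2;20;21;13m🬎[38;2;21;22;14m[48;2;106;59;11m▌[38;2;78;43;8m[48;2;91;50;10m▐[38;2;55;31;6m[48;2;67;37;7m▐[38;2;45;25;5m[48;2;33;18;3m▌[38;2;32;17;3m[48;2;32;17;3m [38;2;32;17;3m[48;2;32;17;3m [38;2;21;22;14m[48;2;20;21;13m🬎[38;2;21;22;14m[48;2;20;21;13m🬎[38;2;21;22;14m[48;2;20;21;13m🬎[0m
[38;2;18;18;12m[48;2;17;17;11m🬎[38;2;18;18;12m[48;2;17;17;11m🬎[38;2;18;18;12m[48;2;17;17;11m🬎[38;2;114;63;12m[48;2;17;17;11m🬁[38;2;83;46;9m[48;2;98;54;10m▐[38;2;57;31;6m[48;2;70;38;7m▐[38;2;45;25;5m[48;2;32;17;3m▌[38;2;32;17;3m[48;2;32;17;3m [38;2;32;17;3m[48;2;17;17;11m🬕[38;2;18;18;12m[48;2;17;17;11m🬎[38;2;18;18;12m[48;2;17;17;11m🬎[38;2;18;18;12m[48;2;17;17;11m🬎[0m
[38;2;16;16;11m[48;2;14;13;9m🬂[38;2;16;16;11m[48;2;14;13;9m🬂[38;2;16;16;11m[48;2;14;13;9m🬂[38;2;16;16;11m[48;2;14;13;9m🬂[38;2;90;49;9m[48;2;109;61;12m▐[38;2;59;32;6m[48;2;74;41;8m▐[38;2;45;25;5m[48;2;32;17;3m▌[38;2;32;17;3m[48;2;32;17;3m [38;2;32;17;3m[48;2;15;14;10m▌[38;2;16;16;11m[48;2;14;13;9m🬂[38;2;16;16;11m[48;2;14;13;9m🬂[38;2;16;16;11m[48;2;14;13;9m🬂[0m
[38;2;13;12;9m[48;2;12;10;8m🬂[38;2;13;12;9m[48;2;12;10;8m🬂[38;2;13;12;9m[48;2;12;10;8m🬂[38;2;13;12;9m[48;2;12;10;8m🬂[38;2;98;54;10m[48;2;12;10;8m🬉[38;2;62;34;6m[48;2;79;44;8m▐[38;2;45;25;5m[48;2;32;17;3m▌[38;2;32;17;3m[48;2;12;10;8m🬝[38;2;13;12;9m[48;2;12;10;8m🬂[38;2;13;12;9m[48;2;12;10;8m🬂[38;2;13;12;9m[48;2;12;10;8m🬂[38;2;13;12;9m[48;2;12;10;8m🬂[0m
</frame>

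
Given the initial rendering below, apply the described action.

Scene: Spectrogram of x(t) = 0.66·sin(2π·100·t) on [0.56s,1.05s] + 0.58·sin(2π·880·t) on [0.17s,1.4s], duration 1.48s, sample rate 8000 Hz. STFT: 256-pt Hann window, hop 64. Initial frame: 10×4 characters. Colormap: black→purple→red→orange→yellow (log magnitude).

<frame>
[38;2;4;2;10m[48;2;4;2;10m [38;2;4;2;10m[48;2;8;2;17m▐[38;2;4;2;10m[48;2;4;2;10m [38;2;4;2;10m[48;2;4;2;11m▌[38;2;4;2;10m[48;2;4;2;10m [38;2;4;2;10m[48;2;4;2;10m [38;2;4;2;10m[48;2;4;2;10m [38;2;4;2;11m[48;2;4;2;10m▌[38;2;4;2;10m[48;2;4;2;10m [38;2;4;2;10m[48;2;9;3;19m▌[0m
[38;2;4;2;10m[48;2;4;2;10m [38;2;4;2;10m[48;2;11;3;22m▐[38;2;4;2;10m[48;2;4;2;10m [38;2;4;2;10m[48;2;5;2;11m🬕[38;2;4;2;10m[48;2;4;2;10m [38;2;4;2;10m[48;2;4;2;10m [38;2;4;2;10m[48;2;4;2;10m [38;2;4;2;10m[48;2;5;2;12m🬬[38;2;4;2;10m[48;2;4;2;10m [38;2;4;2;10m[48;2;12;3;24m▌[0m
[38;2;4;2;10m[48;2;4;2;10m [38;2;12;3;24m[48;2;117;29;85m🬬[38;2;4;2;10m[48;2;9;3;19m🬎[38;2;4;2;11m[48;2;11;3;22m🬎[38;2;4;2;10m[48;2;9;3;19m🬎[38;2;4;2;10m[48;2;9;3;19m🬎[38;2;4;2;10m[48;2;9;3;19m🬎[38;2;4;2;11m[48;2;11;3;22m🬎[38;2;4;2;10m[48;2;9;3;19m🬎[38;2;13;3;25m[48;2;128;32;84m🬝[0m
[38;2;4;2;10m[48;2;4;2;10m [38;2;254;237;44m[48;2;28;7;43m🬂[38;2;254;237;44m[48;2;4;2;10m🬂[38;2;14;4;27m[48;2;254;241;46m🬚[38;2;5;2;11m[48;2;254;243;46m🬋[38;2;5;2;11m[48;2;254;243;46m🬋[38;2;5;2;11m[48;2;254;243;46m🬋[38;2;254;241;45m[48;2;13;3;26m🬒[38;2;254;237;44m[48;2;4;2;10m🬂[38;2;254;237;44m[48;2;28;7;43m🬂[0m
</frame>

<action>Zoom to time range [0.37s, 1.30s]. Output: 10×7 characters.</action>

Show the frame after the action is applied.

<frame>
[38;2;4;2;10m[48;2;4;2;10m [38;2;4;2;10m[48;2;4;2;10m [38;2;4;2;11m[48;2;4;2;10m▌[38;2;4;2;10m[48;2;4;2;10m [38;2;4;2;10m[48;2;4;2;10m [38;2;4;2;10m[48;2;4;2;10m [38;2;4;2;10m[48;2;4;2;10m [38;2;4;2;11m[48;2;4;2;10m▌[38;2;4;2;10m[48;2;4;2;10m [38;2;4;2;10m[48;2;4;2;10m [0m
[38;2;4;2;10m[48;2;4;2;10m [38;2;4;2;10m[48;2;4;2;10m [38;2;4;2;11m[48;2;4;2;10m▌[38;2;4;2;10m[48;2;4;2;10m [38;2;4;2;10m[48;2;4;2;10m [38;2;4;2;10m[48;2;4;2;10m [38;2;4;2;10m[48;2;4;2;10m [38;2;4;2;11m[48;2;4;2;10m▌[38;2;4;2;10m[48;2;4;2;10m [38;2;4;2;10m[48;2;4;2;10m [0m
[38;2;4;2;10m[48;2;4;2;10m [38;2;4;2;10m[48;2;4;2;11m▌[38;2;4;2;10m[48;2;5;2;11m🬬[38;2;4;2;10m[48;2;4;2;10m [38;2;4;2;10m[48;2;4;2;10m [38;2;4;2;10m[48;2;4;2;10m [38;2;4;2;10m[48;2;4;2;10m [38;2;4;2;10m[48;2;5;2;11m🬬[38;2;4;2;10m[48;2;4;2;10m [38;2;4;2;10m[48;2;4;2;10m [0m
[38;2;4;2;10m[48;2;4;2;10m [38;2;4;2;10m[48;2;5;2;11m🬝[38;2;4;2;10m[48;2;5;2;11m▐[38;2;4;2;10m[48;2;4;2;10m [38;2;4;2;10m[48;2;4;2;10m [38;2;4;2;10m[48;2;4;2;10m [38;2;4;2;10m[48;2;4;2;10m [38;2;5;2;12m[48;2;4;2;11m▌[38;2;4;2;10m[48;2;4;2;10m [38;2;4;2;10m[48;2;4;2;10m [0m
[38;2;4;2;10m[48;2;4;2;10m [38;2;4;2;10m[48;2;6;2;14m🬝[38;2;4;2;10m[48;2;6;2;15m🬨[38;2;4;2;10m[48;2;4;2;10m [38;2;4;2;10m[48;2;4;2;10m [38;2;4;2;10m[48;2;4;2;10m [38;2;4;2;10m[48;2;4;2;10m [38;2;5;2;12m[48;2;6;2;14m🬨[38;2;4;2;10m[48;2;4;2;10m [38;2;4;2;10m[48;2;4;2;10m [0m
[38;2;254;237;44m[48;2;12;3;24m🬋[38;2;254;237;44m[48;2;13;3;26m🬋[38;2;254;237;44m[48;2;13;3;27m🬋[38;2;254;237;44m[48;2;12;3;24m🬋[38;2;254;237;44m[48;2;12;3;24m🬋[38;2;254;237;44m[48;2;12;3;24m🬋[38;2;254;237;44m[48;2;12;3;24m🬋[38;2;254;237;44m[48;2;15;4;29m🬋[38;2;254;237;44m[48;2;12;3;24m🬋[38;2;254;237;44m[48;2;12;3;24m🬋[0m
[38;2;4;2;10m[48;2;4;2;10m [38;2;18;4;31m[48;2;211;75;63m🬝[38;2;34;8;41m[48;2;254;249;49m🬎[38;2;8;2;16m[48;2;254;249;49m🬎[38;2;8;2;16m[48;2;254;249;49m🬎[38;2;8;2;17m[48;2;254;249;49m🬎[38;2;8;2;16m[48;2;254;249;49m🬎[38;2;71;17;65m[48;2;254;249;49m🬬[38;2;4;2;10m[48;2;4;2;10m [38;2;4;2;10m[48;2;4;2;10m [0m
</frame>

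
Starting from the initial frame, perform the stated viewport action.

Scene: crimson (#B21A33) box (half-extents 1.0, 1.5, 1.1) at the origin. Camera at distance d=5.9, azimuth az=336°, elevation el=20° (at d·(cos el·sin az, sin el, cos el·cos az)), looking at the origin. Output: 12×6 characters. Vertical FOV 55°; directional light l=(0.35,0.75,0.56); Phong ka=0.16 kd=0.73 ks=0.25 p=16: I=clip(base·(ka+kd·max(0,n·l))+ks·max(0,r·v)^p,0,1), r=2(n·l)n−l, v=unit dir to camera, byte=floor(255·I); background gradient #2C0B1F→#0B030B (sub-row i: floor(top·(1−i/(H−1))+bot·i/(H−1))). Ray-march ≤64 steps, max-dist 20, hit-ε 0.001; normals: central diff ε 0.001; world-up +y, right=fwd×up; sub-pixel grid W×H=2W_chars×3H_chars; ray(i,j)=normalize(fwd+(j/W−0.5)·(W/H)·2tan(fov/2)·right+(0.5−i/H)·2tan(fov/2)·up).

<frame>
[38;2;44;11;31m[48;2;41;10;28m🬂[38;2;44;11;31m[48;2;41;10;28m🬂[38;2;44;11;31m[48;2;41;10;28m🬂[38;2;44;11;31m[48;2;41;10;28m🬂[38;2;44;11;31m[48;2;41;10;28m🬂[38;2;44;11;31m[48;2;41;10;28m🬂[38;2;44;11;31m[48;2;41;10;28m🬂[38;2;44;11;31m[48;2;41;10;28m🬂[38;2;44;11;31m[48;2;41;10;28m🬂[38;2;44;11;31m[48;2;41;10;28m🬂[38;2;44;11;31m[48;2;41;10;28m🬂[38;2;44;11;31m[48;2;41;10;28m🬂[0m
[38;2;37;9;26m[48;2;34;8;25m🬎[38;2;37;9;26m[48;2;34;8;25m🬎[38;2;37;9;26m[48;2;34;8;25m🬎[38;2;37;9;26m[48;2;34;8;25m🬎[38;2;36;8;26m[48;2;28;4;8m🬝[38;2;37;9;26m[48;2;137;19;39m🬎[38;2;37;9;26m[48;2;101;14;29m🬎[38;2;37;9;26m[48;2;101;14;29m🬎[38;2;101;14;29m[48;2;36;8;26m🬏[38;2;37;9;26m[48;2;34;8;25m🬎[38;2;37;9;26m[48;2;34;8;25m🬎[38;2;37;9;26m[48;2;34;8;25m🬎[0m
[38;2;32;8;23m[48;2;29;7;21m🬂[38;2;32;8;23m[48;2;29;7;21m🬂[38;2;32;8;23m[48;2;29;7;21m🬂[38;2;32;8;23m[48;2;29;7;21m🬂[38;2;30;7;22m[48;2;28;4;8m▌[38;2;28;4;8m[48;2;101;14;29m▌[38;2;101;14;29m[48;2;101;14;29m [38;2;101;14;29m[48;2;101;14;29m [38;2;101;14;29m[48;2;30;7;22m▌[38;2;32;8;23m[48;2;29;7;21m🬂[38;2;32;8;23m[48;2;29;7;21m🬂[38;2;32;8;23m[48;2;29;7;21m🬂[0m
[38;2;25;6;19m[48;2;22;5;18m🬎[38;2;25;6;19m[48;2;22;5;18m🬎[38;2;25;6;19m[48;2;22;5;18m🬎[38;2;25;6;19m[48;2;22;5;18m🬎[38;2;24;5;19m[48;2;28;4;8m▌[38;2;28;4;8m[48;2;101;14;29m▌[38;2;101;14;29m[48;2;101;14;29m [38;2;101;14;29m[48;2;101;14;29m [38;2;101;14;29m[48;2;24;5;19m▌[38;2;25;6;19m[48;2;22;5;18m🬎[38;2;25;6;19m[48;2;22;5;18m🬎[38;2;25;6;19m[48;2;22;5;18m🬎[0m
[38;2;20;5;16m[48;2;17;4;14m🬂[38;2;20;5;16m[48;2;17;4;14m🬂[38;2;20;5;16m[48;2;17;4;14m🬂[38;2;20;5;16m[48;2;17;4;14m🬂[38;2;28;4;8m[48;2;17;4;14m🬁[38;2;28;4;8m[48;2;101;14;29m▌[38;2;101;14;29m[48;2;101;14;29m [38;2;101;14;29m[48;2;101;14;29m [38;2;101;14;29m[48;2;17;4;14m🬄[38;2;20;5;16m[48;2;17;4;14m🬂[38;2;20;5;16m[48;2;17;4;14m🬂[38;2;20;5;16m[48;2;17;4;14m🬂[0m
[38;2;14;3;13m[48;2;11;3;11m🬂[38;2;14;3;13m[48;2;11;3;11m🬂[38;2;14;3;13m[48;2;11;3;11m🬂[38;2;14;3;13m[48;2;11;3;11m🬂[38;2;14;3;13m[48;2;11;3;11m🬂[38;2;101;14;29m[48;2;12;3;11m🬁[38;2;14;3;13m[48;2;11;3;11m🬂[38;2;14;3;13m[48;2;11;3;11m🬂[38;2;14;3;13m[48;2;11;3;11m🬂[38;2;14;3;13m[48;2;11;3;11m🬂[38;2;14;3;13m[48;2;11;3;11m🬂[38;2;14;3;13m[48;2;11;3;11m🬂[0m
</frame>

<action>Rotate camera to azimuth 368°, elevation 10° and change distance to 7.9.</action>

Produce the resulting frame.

<frame>
[38;2;44;11;31m[48;2;41;10;28m🬂[38;2;44;11;31m[48;2;41;10;28m🬂[38;2;44;11;31m[48;2;41;10;28m🬂[38;2;44;11;31m[48;2;41;10;28m🬂[38;2;44;11;31m[48;2;41;10;28m🬂[38;2;44;11;31m[48;2;41;10;28m🬂[38;2;44;11;31m[48;2;41;10;28m🬂[38;2;44;11;31m[48;2;41;10;28m🬂[38;2;44;11;31m[48;2;41;10;28m🬂[38;2;44;11;31m[48;2;41;10;28m🬂[38;2;44;11;31m[48;2;41;10;28m🬂[38;2;44;11;31m[48;2;41;10;28m🬂[0m
[38;2;37;9;26m[48;2;34;8;25m🬎[38;2;37;9;26m[48;2;34;8;25m🬎[38;2;37;9;26m[48;2;34;8;25m🬎[38;2;37;9;26m[48;2;34;8;25m🬎[38;2;37;9;26m[48;2;34;8;25m🬎[38;2;37;9;26m[48;2;34;8;25m🬎[38;2;37;9;26m[48;2;34;8;25m🬎[38;2;37;9;26m[48;2;34;8;25m🬎[38;2;37;9;26m[48;2;34;8;25m🬎[38;2;37;9;26m[48;2;34;8;25m🬎[38;2;37;9;26m[48;2;34;8;25m🬎[38;2;37;9;26m[48;2;34;8;25m🬎[0m
[38;2;32;8;23m[48;2;29;7;21m🬂[38;2;32;8;23m[48;2;29;7;21m🬂[38;2;32;8;23m[48;2;29;7;21m🬂[38;2;32;8;23m[48;2;29;7;21m🬂[38;2;32;8;23m[48;2;29;7;21m🬂[38;2;101;14;29m[48;2;101;14;29m [38;2;101;14;29m[48;2;101;14;29m [38;2;101;14;29m[48;2;30;7;22m▌[38;2;32;8;23m[48;2;29;7;21m🬂[38;2;32;8;23m[48;2;29;7;21m🬂[38;2;32;8;23m[48;2;29;7;21m🬂[38;2;32;8;23m[48;2;29;7;21m🬂[0m
[38;2;25;6;19m[48;2;22;5;18m🬎[38;2;25;6;19m[48;2;22;5;18m🬎[38;2;25;6;19m[48;2;22;5;18m🬎[38;2;25;6;19m[48;2;22;5;18m🬎[38;2;25;6;19m[48;2;22;5;18m🬎[38;2;101;14;29m[48;2;101;14;29m [38;2;101;14;29m[48;2;101;14;29m [38;2;101;14;29m[48;2;24;5;19m▌[38;2;25;6;19m[48;2;22;5;18m🬎[38;2;25;6;19m[48;2;22;5;18m🬎[38;2;25;6;19m[48;2;22;5;18m🬎[38;2;25;6;19m[48;2;22;5;18m🬎[0m
[38;2;20;5;16m[48;2;17;4;14m🬂[38;2;20;5;16m[48;2;17;4;14m🬂[38;2;20;5;16m[48;2;17;4;14m🬂[38;2;20;5;16m[48;2;17;4;14m🬂[38;2;20;5;16m[48;2;17;4;14m🬂[38;2;101;14;29m[48;2;16;4;14m🬊[38;2;101;14;29m[48;2;16;4;14m🬎[38;2;101;14;29m[48;2;17;4;14m🬄[38;2;20;5;16m[48;2;17;4;14m🬂[38;2;20;5;16m[48;2;17;4;14m🬂[38;2;20;5;16m[48;2;17;4;14m🬂[38;2;20;5;16m[48;2;17;4;14m🬂[0m
[38;2;14;3;13m[48;2;11;3;11m🬂[38;2;14;3;13m[48;2;11;3;11m🬂[38;2;14;3;13m[48;2;11;3;11m🬂[38;2;14;3;13m[48;2;11;3;11m🬂[38;2;14;3;13m[48;2;11;3;11m🬂[38;2;14;3;13m[48;2;11;3;11m🬂[38;2;14;3;13m[48;2;11;3;11m🬂[38;2;14;3;13m[48;2;11;3;11m🬂[38;2;14;3;13m[48;2;11;3;11m🬂[38;2;14;3;13m[48;2;11;3;11m🬂[38;2;14;3;13m[48;2;11;3;11m🬂[38;2;14;3;13m[48;2;11;3;11m🬂[0m
</frame>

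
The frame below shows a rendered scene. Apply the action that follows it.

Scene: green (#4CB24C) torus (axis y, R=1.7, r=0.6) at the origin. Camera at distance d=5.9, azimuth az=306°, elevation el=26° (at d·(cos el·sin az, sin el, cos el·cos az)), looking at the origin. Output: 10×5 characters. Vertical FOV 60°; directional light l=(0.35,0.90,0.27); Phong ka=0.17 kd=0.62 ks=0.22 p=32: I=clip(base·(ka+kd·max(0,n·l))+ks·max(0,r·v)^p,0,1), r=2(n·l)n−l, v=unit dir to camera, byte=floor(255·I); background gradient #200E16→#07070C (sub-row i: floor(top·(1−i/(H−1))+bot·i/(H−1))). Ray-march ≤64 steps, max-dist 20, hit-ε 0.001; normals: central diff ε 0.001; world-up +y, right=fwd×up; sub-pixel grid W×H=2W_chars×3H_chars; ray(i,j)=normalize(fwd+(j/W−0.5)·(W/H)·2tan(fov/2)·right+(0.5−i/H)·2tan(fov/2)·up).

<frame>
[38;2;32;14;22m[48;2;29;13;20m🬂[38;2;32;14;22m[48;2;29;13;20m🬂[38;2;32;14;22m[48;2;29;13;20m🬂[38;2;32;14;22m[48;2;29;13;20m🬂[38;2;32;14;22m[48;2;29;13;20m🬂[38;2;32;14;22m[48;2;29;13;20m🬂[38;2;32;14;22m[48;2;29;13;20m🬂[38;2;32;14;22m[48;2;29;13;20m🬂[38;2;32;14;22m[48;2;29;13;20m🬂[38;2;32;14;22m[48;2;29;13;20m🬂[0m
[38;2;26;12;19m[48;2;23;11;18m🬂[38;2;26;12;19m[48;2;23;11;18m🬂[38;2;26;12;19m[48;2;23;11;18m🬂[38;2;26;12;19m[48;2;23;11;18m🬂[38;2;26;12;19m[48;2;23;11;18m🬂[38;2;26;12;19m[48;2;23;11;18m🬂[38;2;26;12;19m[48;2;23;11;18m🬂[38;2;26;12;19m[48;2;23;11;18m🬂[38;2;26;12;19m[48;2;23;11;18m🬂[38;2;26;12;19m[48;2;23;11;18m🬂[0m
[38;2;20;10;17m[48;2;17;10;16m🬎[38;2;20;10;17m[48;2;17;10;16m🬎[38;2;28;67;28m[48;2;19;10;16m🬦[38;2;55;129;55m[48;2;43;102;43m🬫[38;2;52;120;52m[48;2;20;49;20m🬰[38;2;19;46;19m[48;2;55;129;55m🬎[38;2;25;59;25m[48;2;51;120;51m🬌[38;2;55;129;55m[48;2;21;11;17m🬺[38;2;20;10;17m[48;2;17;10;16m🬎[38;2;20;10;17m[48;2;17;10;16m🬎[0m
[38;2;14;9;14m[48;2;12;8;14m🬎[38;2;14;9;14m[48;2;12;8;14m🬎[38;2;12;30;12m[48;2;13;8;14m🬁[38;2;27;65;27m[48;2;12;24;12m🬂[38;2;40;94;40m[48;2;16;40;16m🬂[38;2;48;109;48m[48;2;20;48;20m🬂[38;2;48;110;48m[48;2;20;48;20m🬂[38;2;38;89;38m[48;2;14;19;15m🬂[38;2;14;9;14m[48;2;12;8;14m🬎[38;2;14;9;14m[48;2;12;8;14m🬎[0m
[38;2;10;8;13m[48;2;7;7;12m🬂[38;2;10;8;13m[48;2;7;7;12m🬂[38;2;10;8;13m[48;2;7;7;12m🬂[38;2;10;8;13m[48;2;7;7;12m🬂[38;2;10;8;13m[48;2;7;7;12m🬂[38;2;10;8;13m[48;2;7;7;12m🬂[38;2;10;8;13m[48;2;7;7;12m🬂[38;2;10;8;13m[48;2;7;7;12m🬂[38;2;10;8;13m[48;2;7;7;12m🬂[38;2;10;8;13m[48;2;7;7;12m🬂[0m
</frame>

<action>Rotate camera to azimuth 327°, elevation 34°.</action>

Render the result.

<frame>
[38;2;32;14;22m[48;2;29;13;20m🬂[38;2;32;14;22m[48;2;29;13;20m🬂[38;2;32;14;22m[48;2;29;13;20m🬂[38;2;32;14;22m[48;2;29;13;20m🬂[38;2;32;14;22m[48;2;29;13;20m🬂[38;2;32;14;22m[48;2;29;13;20m🬂[38;2;32;14;22m[48;2;29;13;20m🬂[38;2;32;14;22m[48;2;29;13;20m🬂[38;2;32;14;22m[48;2;29;13;20m🬂[38;2;32;14;22m[48;2;29;13;20m🬂[0m
[38;2;26;12;19m[48;2;23;11;18m🬂[38;2;26;12;19m[48;2;23;11;18m🬂[38;2;26;12;19m[48;2;23;11;18m🬂[38;2;26;12;19m[48;2;23;11;18m🬂[38;2;25;12;19m[48;2;54;127;54m🬎[38;2;25;12;19m[48;2;52;124;52m🬎[38;2;56;132;56m[48;2;24;11;18m🬏[38;2;26;12;19m[48;2;23;11;18m🬂[38;2;26;12;19m[48;2;23;11;18m🬂[38;2;26;12;19m[48;2;23;11;18m🬂[0m
[38;2;20;10;17m[48;2;17;10;16m🬎[38;2;20;10;17m[48;2;17;10;16m🬎[38;2;19;10;16m[48;2;31;73;31m🬕[38;2;49;117;49m[48;2;57;134;57m🬐[38;2;46;107;46m[48;2;20;24;19m🬂[38;2;24;57;24m[48;2;18;10;16m🬂[38;2;21;42;21m[48;2;46;110;46m🬛[38;2;57;133;57m[48;2;21;11;17m🬺[38;2;20;10;17m[48;2;17;10;16m🬎[38;2;20;10;17m[48;2;17;10;16m🬎[0m
[38;2;14;9;14m[48;2;12;8;14m🬎[38;2;14;9;14m[48;2;12;8;14m🬎[38;2;17;42;17m[48;2;13;8;14m🬁[38;2;39;93;39m[48;2;14;28;15m🬊[38;2;47;113;47m[48;2;24;58;24m🬎[38;2;51;121;51m[48;2;32;76;32m🬎[38;2;61;133;61m[48;2;35;83;35m🬆[38;2;48;113;48m[48;2;12;8;14m🬆[38;2;14;9;14m[48;2;12;8;14m🬎[38;2;14;9;14m[48;2;12;8;14m🬎[0m
[38;2;10;8;13m[48;2;7;7;12m🬂[38;2;10;8;13m[48;2;7;7;12m🬂[38;2;10;8;13m[48;2;7;7;12m🬂[38;2;10;8;13m[48;2;7;7;12m🬂[38;2;12;30;12m[48;2;8;7;12m🬁[38;2;12;30;12m[48;2;7;7;12m🬂[38;2;10;8;13m[48;2;7;7;12m🬂[38;2;10;8;13m[48;2;7;7;12m🬂[38;2;10;8;13m[48;2;7;7;12m🬂[38;2;10;8;13m[48;2;7;7;12m🬂[0m
</frame>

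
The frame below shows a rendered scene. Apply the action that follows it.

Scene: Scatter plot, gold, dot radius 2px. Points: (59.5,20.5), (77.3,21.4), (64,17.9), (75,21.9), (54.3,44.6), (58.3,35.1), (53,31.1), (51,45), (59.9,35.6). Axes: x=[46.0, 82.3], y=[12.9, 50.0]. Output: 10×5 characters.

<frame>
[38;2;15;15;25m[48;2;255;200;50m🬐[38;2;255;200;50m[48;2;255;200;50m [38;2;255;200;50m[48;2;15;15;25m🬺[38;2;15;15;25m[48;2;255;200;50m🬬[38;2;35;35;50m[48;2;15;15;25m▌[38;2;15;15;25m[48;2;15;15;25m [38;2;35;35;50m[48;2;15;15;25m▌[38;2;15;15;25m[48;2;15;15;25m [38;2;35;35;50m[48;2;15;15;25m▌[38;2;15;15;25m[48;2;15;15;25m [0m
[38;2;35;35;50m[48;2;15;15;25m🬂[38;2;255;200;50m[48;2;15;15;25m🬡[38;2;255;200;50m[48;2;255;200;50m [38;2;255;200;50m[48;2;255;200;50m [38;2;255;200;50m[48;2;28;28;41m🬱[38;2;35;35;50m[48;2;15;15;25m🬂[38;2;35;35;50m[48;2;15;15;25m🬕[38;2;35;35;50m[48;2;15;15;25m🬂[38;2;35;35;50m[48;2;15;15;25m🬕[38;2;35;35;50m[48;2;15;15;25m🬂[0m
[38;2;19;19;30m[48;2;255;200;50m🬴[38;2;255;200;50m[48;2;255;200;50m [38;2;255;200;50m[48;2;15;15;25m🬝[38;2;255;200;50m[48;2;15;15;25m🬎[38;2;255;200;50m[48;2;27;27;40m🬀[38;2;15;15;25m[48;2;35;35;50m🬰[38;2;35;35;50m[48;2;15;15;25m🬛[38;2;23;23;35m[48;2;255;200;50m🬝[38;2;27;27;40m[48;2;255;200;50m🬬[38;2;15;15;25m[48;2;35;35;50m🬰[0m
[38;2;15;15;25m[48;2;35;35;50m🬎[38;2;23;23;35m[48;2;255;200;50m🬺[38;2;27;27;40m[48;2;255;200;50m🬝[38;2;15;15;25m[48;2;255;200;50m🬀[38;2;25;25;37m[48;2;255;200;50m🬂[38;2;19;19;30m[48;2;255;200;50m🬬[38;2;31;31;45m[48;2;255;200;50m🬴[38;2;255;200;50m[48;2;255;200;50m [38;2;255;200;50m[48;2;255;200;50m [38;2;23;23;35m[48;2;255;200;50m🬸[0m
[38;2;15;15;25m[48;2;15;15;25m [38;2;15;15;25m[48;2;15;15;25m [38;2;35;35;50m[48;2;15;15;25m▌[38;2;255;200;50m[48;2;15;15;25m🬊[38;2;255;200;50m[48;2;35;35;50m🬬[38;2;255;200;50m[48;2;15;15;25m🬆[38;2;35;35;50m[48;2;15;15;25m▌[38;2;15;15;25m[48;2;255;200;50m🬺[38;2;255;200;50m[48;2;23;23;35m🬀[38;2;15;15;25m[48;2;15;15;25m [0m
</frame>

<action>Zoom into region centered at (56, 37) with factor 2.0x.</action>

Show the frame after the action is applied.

<frame>
[38;2;15;15;25m[48;2;15;15;25m [38;2;255;200;50m[48;2;15;15;25m🬊[38;2;255;200;50m[48;2;15;15;25m🬝[38;2;255;200;50m[48;2;255;200;50m [38;2;255;200;50m[48;2;15;15;25m🬛[38;2;15;15;25m[48;2;15;15;25m [38;2;35;35;50m[48;2;15;15;25m▌[38;2;15;15;25m[48;2;15;15;25m [38;2;35;35;50m[48;2;15;15;25m▌[38;2;15;15;25m[48;2;15;15;25m [0m
[38;2;35;35;50m[48;2;15;15;25m🬂[38;2;35;35;50m[48;2;15;15;25m🬂[38;2;35;35;50m[48;2;15;15;25m🬕[38;2;255;200;50m[48;2;19;19;30m🬁[38;2;35;35;50m[48;2;15;15;25m🬕[38;2;35;35;50m[48;2;15;15;25m🬂[38;2;35;35;50m[48;2;15;15;25m🬕[38;2;35;35;50m[48;2;15;15;25m🬂[38;2;35;35;50m[48;2;15;15;25m🬕[38;2;35;35;50m[48;2;15;15;25m🬂[0m
[38;2;15;15;25m[48;2;35;35;50m🬰[38;2;15;15;25m[48;2;35;35;50m🬰[38;2;35;35;50m[48;2;15;15;25m🬛[38;2;15;15;25m[48;2;35;35;50m🬰[38;2;31;31;45m[48;2;255;200;50m🬝[38;2;15;15;25m[48;2;255;200;50m🬀[38;2;35;35;50m[48;2;255;200;50m🬀[38;2;21;21;33m[48;2;255;200;50m🬊[38;2;35;35;50m[48;2;15;15;25m🬛[38;2;15;15;25m[48;2;35;35;50m🬰[0m
[38;2;15;15;25m[48;2;35;35;50m🬎[38;2;15;15;25m[48;2;35;35;50m🬎[38;2;28;28;41m[48;2;255;200;50m🬆[38;2;255;200;50m[48;2;15;15;25m🬺[38;2;27;27;40m[48;2;255;200;50m🬬[38;2;255;200;50m[48;2;28;28;41m🬊[38;2;255;200;50m[48;2;35;35;50m🬊[38;2;255;200;50m[48;2;23;23;35m🬀[38;2;35;35;50m[48;2;15;15;25m🬲[38;2;15;15;25m[48;2;35;35;50m🬎[0m
[38;2;15;15;25m[48;2;15;15;25m [38;2;15;15;25m[48;2;15;15;25m [38;2;255;200;50m[48;2;27;27;40m🬁[38;2;255;200;50m[48;2;15;15;25m🬆[38;2;35;35;50m[48;2;15;15;25m▌[38;2;15;15;25m[48;2;15;15;25m [38;2;35;35;50m[48;2;15;15;25m▌[38;2;15;15;25m[48;2;15;15;25m [38;2;35;35;50m[48;2;15;15;25m▌[38;2;15;15;25m[48;2;15;15;25m [0m
</frame>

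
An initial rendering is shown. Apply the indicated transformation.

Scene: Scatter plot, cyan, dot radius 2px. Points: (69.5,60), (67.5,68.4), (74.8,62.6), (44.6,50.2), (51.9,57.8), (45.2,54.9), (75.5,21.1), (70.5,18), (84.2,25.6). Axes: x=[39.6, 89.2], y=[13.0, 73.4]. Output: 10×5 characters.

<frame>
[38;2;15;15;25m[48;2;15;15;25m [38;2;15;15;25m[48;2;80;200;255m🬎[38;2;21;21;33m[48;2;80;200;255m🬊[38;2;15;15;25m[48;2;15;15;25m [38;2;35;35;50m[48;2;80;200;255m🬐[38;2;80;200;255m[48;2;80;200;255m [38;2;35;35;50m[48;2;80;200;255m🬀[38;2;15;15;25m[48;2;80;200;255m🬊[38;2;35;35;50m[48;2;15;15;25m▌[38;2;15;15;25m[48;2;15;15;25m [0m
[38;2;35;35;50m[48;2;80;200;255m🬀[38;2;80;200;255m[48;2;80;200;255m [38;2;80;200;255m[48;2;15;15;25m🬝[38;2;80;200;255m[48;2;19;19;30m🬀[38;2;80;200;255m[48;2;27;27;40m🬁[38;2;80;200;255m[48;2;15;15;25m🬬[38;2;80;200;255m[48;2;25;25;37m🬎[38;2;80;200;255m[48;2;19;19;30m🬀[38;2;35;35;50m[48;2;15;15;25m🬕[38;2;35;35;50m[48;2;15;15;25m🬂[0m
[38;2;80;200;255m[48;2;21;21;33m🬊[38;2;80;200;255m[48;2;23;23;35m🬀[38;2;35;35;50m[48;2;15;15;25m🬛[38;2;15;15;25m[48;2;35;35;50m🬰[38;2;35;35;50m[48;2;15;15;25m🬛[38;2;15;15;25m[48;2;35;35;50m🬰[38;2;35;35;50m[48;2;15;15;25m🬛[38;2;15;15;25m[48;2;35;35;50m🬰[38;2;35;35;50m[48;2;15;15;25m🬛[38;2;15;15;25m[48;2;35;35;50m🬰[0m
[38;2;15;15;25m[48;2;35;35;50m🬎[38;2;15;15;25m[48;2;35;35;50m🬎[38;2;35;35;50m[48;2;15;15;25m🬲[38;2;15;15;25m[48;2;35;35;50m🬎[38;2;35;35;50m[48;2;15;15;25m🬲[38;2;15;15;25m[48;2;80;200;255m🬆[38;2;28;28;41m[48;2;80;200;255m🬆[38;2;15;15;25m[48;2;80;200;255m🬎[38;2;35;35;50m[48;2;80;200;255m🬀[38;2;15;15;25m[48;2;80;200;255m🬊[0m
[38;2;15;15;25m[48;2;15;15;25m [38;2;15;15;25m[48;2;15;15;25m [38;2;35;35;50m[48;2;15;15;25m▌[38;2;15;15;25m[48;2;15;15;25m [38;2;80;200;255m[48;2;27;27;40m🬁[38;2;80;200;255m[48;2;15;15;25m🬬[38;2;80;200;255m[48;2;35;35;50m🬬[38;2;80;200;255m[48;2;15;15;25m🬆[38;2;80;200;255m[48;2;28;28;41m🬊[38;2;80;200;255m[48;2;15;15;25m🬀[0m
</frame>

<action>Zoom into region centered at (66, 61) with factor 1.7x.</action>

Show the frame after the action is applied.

<frame>
[38;2;15;15;25m[48;2;15;15;25m [38;2;15;15;25m[48;2;15;15;25m [38;2;35;35;50m[48;2;15;15;25m▌[38;2;15;15;25m[48;2;15;15;25m [38;2;35;35;50m[48;2;15;15;25m▌[38;2;15;15;25m[48;2;80;200;255m🬬[38;2;35;35;50m[48;2;15;15;25m▌[38;2;15;15;25m[48;2;15;15;25m [38;2;35;35;50m[48;2;15;15;25m▌[38;2;15;15;25m[48;2;15;15;25m [0m
[38;2;35;35;50m[48;2;15;15;25m🬂[38;2;35;35;50m[48;2;15;15;25m🬂[38;2;35;35;50m[48;2;15;15;25m🬕[38;2;35;35;50m[48;2;15;15;25m🬂[38;2;35;35;50m[48;2;80;200;255m🬐[38;2;80;200;255m[48;2;80;200;255m [38;2;80;200;255m[48;2;27;27;40m🬃[38;2;28;28;41m[48;2;80;200;255m🬆[38;2;27;27;40m[48;2;80;200;255m🬬[38;2;35;35;50m[48;2;15;15;25m🬂[0m
[38;2;80;200;255m[48;2;15;15;25m🬺[38;2;23;23;35m[48;2;80;200;255m🬬[38;2;35;35;50m[48;2;15;15;25m🬛[38;2;15;15;25m[48;2;35;35;50m🬰[38;2;27;27;40m[48;2;80;200;255m🬴[38;2;80;200;255m[48;2;80;200;255m [38;2;80;200;255m[48;2;15;15;25m🬝[38;2;80;200;255m[48;2;15;15;25m🬬[38;2;80;200;255m[48;2;28;28;41m🬆[38;2;15;15;25m[48;2;35;35;50m🬰[0m
[38;2;80;200;255m[48;2;28;28;41m🬆[38;2;15;15;25m[48;2;35;35;50m🬎[38;2;35;35;50m[48;2;15;15;25m🬲[38;2;15;15;25m[48;2;35;35;50m🬎[38;2;35;35;50m[48;2;15;15;25m🬲[38;2;23;23;35m[48;2;80;200;255m🬺[38;2;35;35;50m[48;2;15;15;25m🬲[38;2;15;15;25m[48;2;35;35;50m🬎[38;2;35;35;50m[48;2;15;15;25m🬲[38;2;15;15;25m[48;2;35;35;50m🬎[0m
[38;2;15;15;25m[48;2;15;15;25m [38;2;15;15;25m[48;2;15;15;25m [38;2;35;35;50m[48;2;15;15;25m▌[38;2;15;15;25m[48;2;15;15;25m [38;2;35;35;50m[48;2;15;15;25m▌[38;2;15;15;25m[48;2;15;15;25m [38;2;35;35;50m[48;2;15;15;25m▌[38;2;15;15;25m[48;2;15;15;25m [38;2;35;35;50m[48;2;15;15;25m▌[38;2;15;15;25m[48;2;15;15;25m [0m
</frame>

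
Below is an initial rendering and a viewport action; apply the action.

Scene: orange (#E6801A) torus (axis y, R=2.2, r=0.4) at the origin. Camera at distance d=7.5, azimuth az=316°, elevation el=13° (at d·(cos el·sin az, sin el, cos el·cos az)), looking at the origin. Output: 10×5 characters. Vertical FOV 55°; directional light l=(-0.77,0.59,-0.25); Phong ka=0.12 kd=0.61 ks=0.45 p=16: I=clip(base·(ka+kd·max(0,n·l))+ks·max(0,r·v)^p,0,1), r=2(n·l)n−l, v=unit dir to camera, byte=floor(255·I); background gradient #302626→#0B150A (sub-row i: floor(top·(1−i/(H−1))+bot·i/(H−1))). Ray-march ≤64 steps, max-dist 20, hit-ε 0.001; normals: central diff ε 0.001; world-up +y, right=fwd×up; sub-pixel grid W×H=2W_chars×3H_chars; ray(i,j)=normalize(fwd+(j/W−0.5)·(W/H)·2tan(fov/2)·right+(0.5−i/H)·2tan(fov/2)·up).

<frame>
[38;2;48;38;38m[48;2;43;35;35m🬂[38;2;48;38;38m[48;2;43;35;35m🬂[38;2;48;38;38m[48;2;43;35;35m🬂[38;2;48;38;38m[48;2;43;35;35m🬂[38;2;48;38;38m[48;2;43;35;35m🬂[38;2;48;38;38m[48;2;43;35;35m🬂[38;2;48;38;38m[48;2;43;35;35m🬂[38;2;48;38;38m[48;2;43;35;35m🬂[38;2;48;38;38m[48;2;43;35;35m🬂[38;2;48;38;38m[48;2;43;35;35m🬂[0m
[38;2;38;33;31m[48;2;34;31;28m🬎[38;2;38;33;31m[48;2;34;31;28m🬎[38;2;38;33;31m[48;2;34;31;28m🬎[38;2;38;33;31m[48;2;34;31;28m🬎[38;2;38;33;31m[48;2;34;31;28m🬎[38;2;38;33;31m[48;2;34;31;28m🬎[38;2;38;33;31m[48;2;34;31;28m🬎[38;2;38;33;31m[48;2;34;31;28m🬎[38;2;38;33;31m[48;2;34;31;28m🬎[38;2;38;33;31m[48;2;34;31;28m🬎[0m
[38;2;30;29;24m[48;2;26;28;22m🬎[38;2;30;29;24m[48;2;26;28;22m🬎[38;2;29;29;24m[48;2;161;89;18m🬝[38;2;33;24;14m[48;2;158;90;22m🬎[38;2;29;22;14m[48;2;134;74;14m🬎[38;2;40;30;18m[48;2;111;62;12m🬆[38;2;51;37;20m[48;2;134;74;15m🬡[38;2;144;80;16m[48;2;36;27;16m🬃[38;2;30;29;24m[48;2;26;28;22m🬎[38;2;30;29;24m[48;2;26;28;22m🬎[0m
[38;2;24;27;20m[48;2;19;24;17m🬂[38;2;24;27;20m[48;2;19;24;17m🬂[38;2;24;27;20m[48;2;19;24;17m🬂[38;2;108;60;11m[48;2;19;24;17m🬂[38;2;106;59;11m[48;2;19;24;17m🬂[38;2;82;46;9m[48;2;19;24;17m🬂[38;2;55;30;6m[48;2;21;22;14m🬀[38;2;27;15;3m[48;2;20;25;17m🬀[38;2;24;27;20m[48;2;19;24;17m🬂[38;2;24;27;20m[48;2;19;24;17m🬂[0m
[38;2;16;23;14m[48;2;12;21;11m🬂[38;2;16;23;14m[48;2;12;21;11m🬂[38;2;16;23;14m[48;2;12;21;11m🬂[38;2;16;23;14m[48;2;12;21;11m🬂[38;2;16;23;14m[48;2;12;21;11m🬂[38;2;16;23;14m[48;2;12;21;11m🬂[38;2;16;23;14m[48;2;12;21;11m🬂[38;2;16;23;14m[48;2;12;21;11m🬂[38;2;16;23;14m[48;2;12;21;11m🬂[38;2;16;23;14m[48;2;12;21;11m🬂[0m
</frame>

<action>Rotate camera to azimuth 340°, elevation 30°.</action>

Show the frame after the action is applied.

<frame>
[38;2;48;38;38m[48;2;43;35;35m🬂[38;2;48;38;38m[48;2;43;35;35m🬂[38;2;48;38;38m[48;2;43;35;35m🬂[38;2;48;38;38m[48;2;43;35;35m🬂[38;2;48;38;38m[48;2;43;35;35m🬂[38;2;48;38;38m[48;2;43;35;35m🬂[38;2;48;38;38m[48;2;43;35;35m🬂[38;2;48;38;38m[48;2;43;35;35m🬂[38;2;48;38;38m[48;2;43;35;35m🬂[38;2;48;38;38m[48;2;43;35;35m🬂[0m
[38;2;38;33;31m[48;2;34;31;28m🬎[38;2;38;33;31m[48;2;34;31;28m🬎[38;2;38;33;31m[48;2;34;31;28m🬎[38;2;38;33;31m[48;2;34;31;28m🬎[38;2;38;33;31m[48;2;34;31;28m🬎[38;2;38;33;31m[48;2;34;31;28m🬎[38;2;38;33;31m[48;2;34;31;28m🬎[38;2;38;33;31m[48;2;34;31;28m🬎[38;2;38;33;31m[48;2;34;31;28m🬎[38;2;38;33;31m[48;2;34;31;28m🬎[0m
[38;2;30;29;24m[48;2;26;28;22m🬎[38;2;30;29;24m[48;2;26;28;22m🬎[38;2;29;29;24m[48;2;159;88;18m🬝[38;2;32;24;13m[48;2;70;38;7m🬪[38;2;27;15;3m[48;2;27;28;23m🬂[38;2;87;48;9m[48;2;30;27;19m🬁[38;2;219;159;98m[48;2;69;46;19m🬀[38;2;144;79;16m[48;2;30;26;19m🬓[38;2;30;29;24m[48;2;26;28;22m🬎[38;2;30;29;24m[48;2;26;28;22m🬎[0m
[38;2;24;27;20m[48;2;19;24;17m🬂[38;2;24;27;20m[48;2;19;24;17m🬂[38;2;139;77;15m[48;2;20;25;17m🬁[38;2;163;106;49m[48;2;64;42;14m🬈[38;2;36;26;12m[48;2;116;67;18m🬰[38;2;94;52;10m[48;2;28;22;11m🬋[38;2;87;49;9m[48;2;25;21;10m🬅[38;2;60;33;6m[48;2;22;20;11m🬀[38;2;24;27;20m[48;2;19;24;17m🬂[38;2;24;27;20m[48;2;19;24;17m🬂[0m
[38;2;16;23;14m[48;2;12;21;11m🬂[38;2;16;23;14m[48;2;12;21;11m🬂[38;2;16;23;14m[48;2;12;21;11m🬂[38;2;16;23;14m[48;2;12;21;11m🬂[38;2;16;23;14m[48;2;12;21;11m🬂[38;2;16;23;14m[48;2;12;21;11m🬂[38;2;16;23;14m[48;2;12;21;11m🬂[38;2;16;23;14m[48;2;12;21;11m🬂[38;2;16;23;14m[48;2;12;21;11m🬂[38;2;16;23;14m[48;2;12;21;11m🬂[0m
</frame>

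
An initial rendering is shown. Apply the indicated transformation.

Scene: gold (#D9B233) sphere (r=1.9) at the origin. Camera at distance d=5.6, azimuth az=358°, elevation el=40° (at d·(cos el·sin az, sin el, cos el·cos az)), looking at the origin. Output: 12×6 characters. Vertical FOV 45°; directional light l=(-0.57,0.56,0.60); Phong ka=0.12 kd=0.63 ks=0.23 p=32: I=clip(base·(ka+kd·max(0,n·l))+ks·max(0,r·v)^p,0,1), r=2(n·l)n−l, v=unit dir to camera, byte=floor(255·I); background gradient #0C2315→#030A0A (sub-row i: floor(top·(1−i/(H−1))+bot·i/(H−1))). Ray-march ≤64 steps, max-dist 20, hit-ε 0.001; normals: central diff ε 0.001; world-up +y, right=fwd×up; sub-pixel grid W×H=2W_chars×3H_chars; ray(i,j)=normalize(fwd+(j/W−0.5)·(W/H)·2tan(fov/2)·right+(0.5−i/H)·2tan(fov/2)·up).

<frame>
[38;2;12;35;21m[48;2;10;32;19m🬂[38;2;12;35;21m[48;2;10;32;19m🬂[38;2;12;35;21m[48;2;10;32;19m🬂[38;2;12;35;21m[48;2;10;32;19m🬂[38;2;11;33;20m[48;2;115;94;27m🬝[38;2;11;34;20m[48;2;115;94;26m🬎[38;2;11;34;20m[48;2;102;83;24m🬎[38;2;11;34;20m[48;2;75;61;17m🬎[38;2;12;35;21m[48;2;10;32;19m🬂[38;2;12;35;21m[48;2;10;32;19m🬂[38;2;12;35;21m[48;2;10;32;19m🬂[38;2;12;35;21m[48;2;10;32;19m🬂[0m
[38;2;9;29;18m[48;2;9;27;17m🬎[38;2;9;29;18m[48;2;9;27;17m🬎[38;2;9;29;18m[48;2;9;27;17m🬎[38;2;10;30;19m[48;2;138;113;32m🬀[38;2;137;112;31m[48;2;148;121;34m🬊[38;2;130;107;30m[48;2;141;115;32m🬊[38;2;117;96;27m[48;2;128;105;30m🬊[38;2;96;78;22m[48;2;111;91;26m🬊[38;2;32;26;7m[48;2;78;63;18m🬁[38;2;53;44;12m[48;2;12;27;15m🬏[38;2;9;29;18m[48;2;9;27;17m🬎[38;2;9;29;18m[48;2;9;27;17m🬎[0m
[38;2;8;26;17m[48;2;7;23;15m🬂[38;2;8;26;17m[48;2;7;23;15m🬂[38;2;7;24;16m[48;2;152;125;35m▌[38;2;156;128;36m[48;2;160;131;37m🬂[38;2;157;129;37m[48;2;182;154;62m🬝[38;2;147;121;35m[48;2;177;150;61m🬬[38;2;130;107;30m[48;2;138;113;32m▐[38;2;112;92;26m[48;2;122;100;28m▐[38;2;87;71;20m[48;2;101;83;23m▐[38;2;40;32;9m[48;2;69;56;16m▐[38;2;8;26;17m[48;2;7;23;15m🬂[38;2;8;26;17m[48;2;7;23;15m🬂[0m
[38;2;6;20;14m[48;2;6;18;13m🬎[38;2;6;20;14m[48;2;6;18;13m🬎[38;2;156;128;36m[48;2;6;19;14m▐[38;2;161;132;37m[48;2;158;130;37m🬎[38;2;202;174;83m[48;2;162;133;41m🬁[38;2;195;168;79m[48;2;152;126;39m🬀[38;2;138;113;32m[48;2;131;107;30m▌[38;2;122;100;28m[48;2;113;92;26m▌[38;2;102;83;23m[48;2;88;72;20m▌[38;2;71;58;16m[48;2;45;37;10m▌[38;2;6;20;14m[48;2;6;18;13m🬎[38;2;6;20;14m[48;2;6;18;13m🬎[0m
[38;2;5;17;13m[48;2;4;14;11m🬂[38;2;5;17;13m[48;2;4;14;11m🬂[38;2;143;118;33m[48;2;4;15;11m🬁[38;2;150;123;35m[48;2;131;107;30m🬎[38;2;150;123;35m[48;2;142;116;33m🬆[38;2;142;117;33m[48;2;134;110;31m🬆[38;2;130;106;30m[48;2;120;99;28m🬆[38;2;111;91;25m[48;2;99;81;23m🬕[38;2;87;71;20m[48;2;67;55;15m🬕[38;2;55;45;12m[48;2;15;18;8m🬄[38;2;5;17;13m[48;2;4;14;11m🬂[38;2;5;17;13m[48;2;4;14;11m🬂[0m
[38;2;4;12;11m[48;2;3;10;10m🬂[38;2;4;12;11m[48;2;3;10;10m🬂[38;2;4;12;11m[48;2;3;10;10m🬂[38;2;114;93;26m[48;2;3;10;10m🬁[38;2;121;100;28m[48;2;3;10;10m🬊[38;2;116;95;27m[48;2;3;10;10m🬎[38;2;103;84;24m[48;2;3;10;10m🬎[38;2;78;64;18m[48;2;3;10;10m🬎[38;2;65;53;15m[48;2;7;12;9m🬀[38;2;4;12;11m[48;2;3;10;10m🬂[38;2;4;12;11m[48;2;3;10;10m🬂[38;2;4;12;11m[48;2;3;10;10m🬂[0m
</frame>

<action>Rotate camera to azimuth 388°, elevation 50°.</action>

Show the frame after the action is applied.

<frame>
[38;2;12;35;21m[48;2;10;32;19m🬂[38;2;12;35;21m[48;2;10;32;19m🬂[38;2;12;35;21m[48;2;10;32;19m🬂[38;2;12;35;21m[48;2;10;32;19m🬂[38;2;11;33;20m[48;2;122;100;28m🬝[38;2;11;34;20m[48;2;112;91;26m🬎[38;2;11;34;20m[48;2;91;75;21m🬎[38;2;11;34;20m[48;2;60;49;13m🬎[38;2;12;35;21m[48;2;10;32;19m🬂[38;2;12;35;21m[48;2;10;32;19m🬂[38;2;12;35;21m[48;2;10;32;19m🬂[38;2;12;35;21m[48;2;10;32;19m🬂[0m
[38;2;9;29;18m[48;2;9;27;17m🬎[38;2;9;29;18m[48;2;9;27;17m🬎[38;2;9;29;18m[48;2;9;27;17m🬎[38;2;10;30;19m[48;2;147;121;34m🬀[38;2;134;110;31m[48;2;141;115;32m▐[38;2;117;96;27m[48;2;126;103;29m▐[38;2;96;79;22m[48;2;107;87;24m▐[38;2;71;58;16m[48;2;84;69;19m▐[38;2;35;28;8m[48;2;54;44;12m▐[38;2;9;29;18m[48;2;26;21;6m🬨[38;2;9;29;18m[48;2;9;27;17m🬎[38;2;9;29;18m[48;2;9;27;17m🬎[0m
[38;2;8;26;17m[48;2;7;23;15m🬂[38;2;8;26;17m[48;2;7;23;15m🬂[38;2;161;132;37m[48;2;7;24;16m▐[38;2;155;127;36m[48;2;161;134;46m🬝[38;2;151;126;44m[48;2;197;171;87m🬬[38;2;129;105;30m[48;2;119;97;27m▌[38;2;109;89;25m[48;2;99;81;23m▌[38;2;88;72;20m[48;2;76;62;18m▌[38;2;47;38;11m[48;2;63;51;14m▐[38;2;26;21;6m[48;2;29;24;6m🬨[38;2;8;26;17m[48;2;7;23;15m🬂[38;2;8;26;17m[48;2;7;23;15m🬂[0m
[38;2;6;20;14m[48;2;6;18;13m🬎[38;2;6;20;14m[48;2;6;18;13m🬎[38;2;156;128;36m[48;2;6;19;14m▐[38;2;154;127;38m[48;2;146;120;34m🬆[38;2;179;153;70m[48;2;138;114;36m🬀[38;2;123;101;29m[48;2;114;93;26m▌[38;2;104;86;24m[48;2;94;77;21m▌[38;2;83;68;19m[48;2;72;58;16m▌[38;2;58;47;13m[48;2;43;35;10m▌[38;2;28;23;6m[48;2;26;21;6m🬀[38;2;6;20;14m[48;2;6;18;13m🬎[38;2;6;20;14m[48;2;6;18;13m🬎[0m
[38;2;5;17;13m[48;2;4;14;11m🬂[38;2;5;17;13m[48;2;4;14;11m🬂[38;2;145;119;34m[48;2;4;15;11m🬁[38;2;138;113;32m[48;2;123;101;28m🬎[38;2;128;104;29m[48;2;117;96;27m🬆[38;2;112;91;26m[48;2;102;83;23m🬆[38;2;93;76;21m[48;2;82;67;19m🬆[38;2;69;56;16m[48;2;54;44;12m🬕[38;2;47;38;10m[48;2;30;24;7m🬄[38;2;26;21;6m[48;2;4;14;11m🬕[38;2;5;17;13m[48;2;4;14;11m🬂[38;2;5;17;13m[48;2;4;14;11m🬂[0m
[38;2;4;12;11m[48;2;3;10;10m🬂[38;2;4;12;11m[48;2;3;10;10m🬂[38;2;4;12;11m[48;2;3;10;10m🬂[38;2;107;87;25m[48;2;3;10;10m🬁[38;2;101;82;23m[48;2;3;10;10m🬊[38;2;86;71;19m[48;2;3;10;10m🬎[38;2;66;54;15m[48;2;3;10;10m🬎[38;2;43;35;10m[48;2;10;13;8m🬆[38;2;26;21;6m[48;2;3;10;10m🬂[38;2;4;12;11m[48;2;3;10;10m🬂[38;2;4;12;11m[48;2;3;10;10m🬂[38;2;4;12;11m[48;2;3;10;10m🬂[0m
</frame>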